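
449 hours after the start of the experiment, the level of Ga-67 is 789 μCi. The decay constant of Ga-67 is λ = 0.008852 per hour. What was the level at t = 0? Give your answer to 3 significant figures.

t½ = ln 2 / λ = 0.69315 / 0.008852 ≈ 78.304 hours.
Number of half-lives elapsed: n = 449/78.304 ≈ 5.7341.
A₀ = A × 2^n = 789 × 2^5.7341 = 789 × 53.226 ≈ 41995 μCi.

42000 μCi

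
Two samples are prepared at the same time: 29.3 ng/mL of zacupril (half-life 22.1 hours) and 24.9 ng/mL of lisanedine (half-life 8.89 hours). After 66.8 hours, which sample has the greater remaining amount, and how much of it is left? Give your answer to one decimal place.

zacupril, 3.6 ng/mL

zacupril: 29.3 × (1/2)^3.0226 ≈ 3.6055 ng/mL.
lisanedine: 24.9 × (1/2)^7.5141 ≈ 0.13622 ng/mL.
Zacupril has more remaining, at ≈ 3.6055 ng/mL.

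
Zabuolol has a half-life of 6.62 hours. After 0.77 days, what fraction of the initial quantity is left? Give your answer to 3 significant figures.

0.77 days = 18.48 hours.
n = 18.48/6.62 ≈ 2.7915 half-lives.
Fraction remaining = (1/2)^2.7915 ≈ 0.14443.

0.144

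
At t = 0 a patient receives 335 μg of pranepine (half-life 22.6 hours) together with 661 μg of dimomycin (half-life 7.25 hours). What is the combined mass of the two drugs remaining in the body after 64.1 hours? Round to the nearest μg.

pranepine: 335 × (1/2)^(64.1/22.6) = 335 × (1/2)^2.8363 ≈ 46.907 μg.
dimomycin: 661 × (1/2)^(64.1/7.25) = 661 × (1/2)^8.8414 ≈ 1.4411 μg.
Total = 46.907 + 1.4411 ≈ 48.348 μg.

48 μg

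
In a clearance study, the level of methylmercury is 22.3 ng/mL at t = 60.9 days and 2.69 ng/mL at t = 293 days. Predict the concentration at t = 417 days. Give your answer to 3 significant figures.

Over Δt = 293 − 60.9 = 232.1 days, the level fell by a factor of 22.3/2.69 ≈ 8.29.
n = log₂(8.29) ≈ 3.0514 half-lives, so t½ = 232.1/3.0514 ≈ 76.064 days.
From t = 293 to t = 417: 2.69 × (1/2)^((417−293)/76.064) ≈ 0.86899 ng/mL.

0.869 ng/mL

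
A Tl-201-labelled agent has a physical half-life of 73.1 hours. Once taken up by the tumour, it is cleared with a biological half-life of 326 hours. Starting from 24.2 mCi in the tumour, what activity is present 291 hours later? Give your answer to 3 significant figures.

0.826 mCi

1/t_eff = 1/t_phys + 1/t_biol = 1/73.1 + 1/326 = 0.016747 per hour.
t_eff = 73.1 × 326 / (73.1 + 326) ≈ 59.711 hours.
Remaining = 24.2 × (1/2)^(291/59.711) = 24.2 × (1/2)^4.8735 ≈ 0.82556 mCi.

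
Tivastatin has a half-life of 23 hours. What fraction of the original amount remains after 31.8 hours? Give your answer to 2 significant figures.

0.38

n = 31.8/23 ≈ 1.3826 half-lives.
Fraction remaining = (1/2)^1.3826 ≈ 0.38352.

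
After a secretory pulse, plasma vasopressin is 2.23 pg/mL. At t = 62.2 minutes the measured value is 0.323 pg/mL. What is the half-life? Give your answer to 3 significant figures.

A/A₀ = 0.323/2.23 ≈ 0.14484.
n = log₂(6.904) ≈ 2.7874 half-lives elapsed in 62.2 minutes.
t½ = 62.2/2.7874 ≈ 22.314 minutes.

22.3 minutes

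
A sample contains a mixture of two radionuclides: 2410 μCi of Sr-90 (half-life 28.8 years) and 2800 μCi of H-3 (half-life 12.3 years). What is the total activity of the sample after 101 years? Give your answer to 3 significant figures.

221 μCi

Sr-90: 2410 × (1/2)^(101/28.8) = 2410 × (1/2)^3.5069 ≈ 211.99 μCi.
H-3: 2800 × (1/2)^(101/12.3) = 2800 × (1/2)^8.2114 ≈ 9.4468 μCi.
Total = 211.99 + 9.4468 ≈ 221.44 μCi.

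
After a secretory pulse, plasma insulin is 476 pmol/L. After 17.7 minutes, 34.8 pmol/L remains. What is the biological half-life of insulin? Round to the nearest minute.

A/A₀ = 34.8/476 ≈ 0.073109.
n = log₂(13.678) ≈ 3.7738 half-lives elapsed in 17.7 minutes.
t½ = 17.7/3.7738 ≈ 4.6902 minutes.

5 minutes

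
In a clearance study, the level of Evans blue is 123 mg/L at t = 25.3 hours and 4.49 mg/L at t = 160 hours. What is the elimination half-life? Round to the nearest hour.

28 hours

Over Δt = 160 − 25.3 = 134.7 hours, the level fell by a factor of 123/4.49 ≈ 27.394.
n = log₂(27.394) ≈ 4.7758 half-lives, so t½ = 134.7/4.7758 ≈ 28.205 hours.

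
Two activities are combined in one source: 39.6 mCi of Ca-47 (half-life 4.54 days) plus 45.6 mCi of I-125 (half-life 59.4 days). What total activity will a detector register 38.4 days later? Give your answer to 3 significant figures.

29.2 mCi

Ca-47: 39.6 × (1/2)^(38.4/4.54) = 39.6 × (1/2)^8.4581 ≈ 0.1126 mCi.
I-125: 45.6 × (1/2)^(38.4/59.4) = 45.6 × (1/2)^0.64646 ≈ 29.131 mCi.
Total = 0.1126 + 29.131 ≈ 29.244 mCi.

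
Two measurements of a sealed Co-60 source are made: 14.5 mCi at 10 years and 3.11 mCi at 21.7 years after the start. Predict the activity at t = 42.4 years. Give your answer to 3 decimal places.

Over Δt = 21.7 − 10 = 11.7 years, the level fell by a factor of 14.5/3.11 ≈ 4.6624.
n = log₂(4.6624) ≈ 2.2211 half-lives, so t½ = 11.7/2.2211 ≈ 5.2677 years.
From t = 21.7 to t = 42.4: 3.11 × (1/2)^((42.4−21.7)/5.2677) ≈ 0.2041 mCi.

0.204 mCi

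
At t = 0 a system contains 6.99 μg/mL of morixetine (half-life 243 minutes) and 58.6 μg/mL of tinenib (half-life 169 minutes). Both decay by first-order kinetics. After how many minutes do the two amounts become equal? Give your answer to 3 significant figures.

Set 6.99·(1/2)^(t/243) = 58.6·(1/2)^(t/169).
Taking log₂: log₂(6.99/58.6) = t·(1/243 − 1/169).
log₂(0.11928) = -3.0675; 1/243 − 1/169 = -0.0018019.
t = -3.0675 / -0.0018019 ≈ 1702.4 minutes.

1700 minutes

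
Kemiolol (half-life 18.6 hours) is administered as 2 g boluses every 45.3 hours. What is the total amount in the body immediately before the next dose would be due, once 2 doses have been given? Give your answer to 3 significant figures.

0.438 g

The 2 doses were given 90.6, 45.3 hours ago.
Total = 2·(1/2)^(90.6/18.6) + 2·(1/2)^(45.3/18.6)
      = 0.068347 + 0.36972 ≈ 0.43807 g.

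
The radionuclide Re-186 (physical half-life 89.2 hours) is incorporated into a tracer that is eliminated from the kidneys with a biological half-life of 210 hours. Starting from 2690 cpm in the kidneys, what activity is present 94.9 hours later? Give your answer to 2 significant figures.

940 cpm

1/t_eff = 1/t_phys + 1/t_biol = 1/89.2 + 1/210 = 0.015973 per hour.
t_eff = 89.2 × 210 / (89.2 + 210) ≈ 62.607 hours.
Remaining = 2690 × (1/2)^(94.9/62.607) = 2690 × (1/2)^1.5158 ≈ 940.7 cpm.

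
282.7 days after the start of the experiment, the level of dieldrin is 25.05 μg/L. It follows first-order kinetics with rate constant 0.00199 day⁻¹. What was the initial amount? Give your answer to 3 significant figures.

44.0 μg/L

t½ = ln 2 / k = 0.69315 / 0.00199 ≈ 348.32 days.
Number of half-lives elapsed: n = 282.7/348.32 ≈ 0.81162.
A₀ = A × 2^n = 25.05 × 2^0.81162 = 25.05 × 1.7552 ≈ 43.967 μg/L.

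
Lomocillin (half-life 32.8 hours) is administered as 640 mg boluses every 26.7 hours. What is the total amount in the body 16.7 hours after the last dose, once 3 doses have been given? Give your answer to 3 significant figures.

The 3 doses were given 70.1, 43.4, 16.7 hours ago.
Total = 640·(1/2)^(70.1/32.8) + 640·(1/2)^(43.4/32.8) + 640·(1/2)^(16.7/32.8)
      = 145.49 + 255.78 + 449.69 ≈ 850.95 mg.

851 mg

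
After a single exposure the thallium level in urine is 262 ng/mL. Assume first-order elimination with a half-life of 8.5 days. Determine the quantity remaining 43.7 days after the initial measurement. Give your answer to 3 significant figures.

7.42 ng/mL

Number of half-lives: n = 43.7/8.5 ≈ 5.1412.
Remaining = 262 × (1/2)^5.1412 = 262 × 0.028337 ≈ 7.4243 ng/mL.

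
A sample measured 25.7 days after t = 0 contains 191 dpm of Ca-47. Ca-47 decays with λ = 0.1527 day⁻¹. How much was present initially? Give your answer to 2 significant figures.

t½ = ln 2 / λ = 0.69315 / 0.1527 ≈ 4.5393 days.
Number of half-lives elapsed: n = 25.7/4.5393 ≈ 5.6617.
A₀ = A × 2^n = 191 × 2^5.6617 = 191 × 50.622 ≈ 9668.8 dpm.

9700 dpm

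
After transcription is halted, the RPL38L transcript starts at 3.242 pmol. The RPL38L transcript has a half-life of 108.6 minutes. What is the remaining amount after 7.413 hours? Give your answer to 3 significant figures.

0.190 pmol

Convert the elapsed time: 7.413 hours = 444.78 minutes.
Number of half-lives: n = 444.78/108.6 ≈ 4.0956.
Remaining = 3.242 × (1/2)^4.0956 = 3.242 × 0.058493 ≈ 0.18964 pmol.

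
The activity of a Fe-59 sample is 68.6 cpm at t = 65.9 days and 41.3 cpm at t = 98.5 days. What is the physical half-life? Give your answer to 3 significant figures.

44.5 days

Over Δt = 98.5 − 65.9 = 32.6 days, the level fell by a factor of 68.6/41.3 ≈ 1.661.
n = log₂(1.661) ≈ 0.73207 half-lives, so t½ = 32.6/0.73207 ≈ 44.531 days.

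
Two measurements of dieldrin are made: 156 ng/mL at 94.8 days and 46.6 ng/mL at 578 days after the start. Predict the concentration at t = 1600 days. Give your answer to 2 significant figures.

3.6 ng/mL

Over Δt = 578 − 94.8 = 483.2 days, the level fell by a factor of 156/46.6 ≈ 3.3476.
n = log₂(3.3476) ≈ 1.7431 half-lives, so t½ = 483.2/1.7431 ≈ 277.2 days.
From t = 578 to t = 1600: 46.6 × (1/2)^((1600−578)/277.2) ≈ 3.6185 ng/mL.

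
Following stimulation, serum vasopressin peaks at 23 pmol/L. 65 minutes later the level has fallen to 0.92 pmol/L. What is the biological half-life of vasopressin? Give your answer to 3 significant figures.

A/A₀ = 0.92/23 ≈ 0.04.
n = log₂(25) ≈ 4.6439 half-lives elapsed in 65 minutes.
t½ = 65/4.6439 ≈ 13.997 minutes.

14.0 minutes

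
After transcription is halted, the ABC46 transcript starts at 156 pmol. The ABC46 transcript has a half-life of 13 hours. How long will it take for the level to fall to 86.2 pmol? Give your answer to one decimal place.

11.1 hours

Fraction remaining = 86.2/156 ≈ 0.55256.
n = log₂(156/86.2) = ln(1.8097)/ln 2 ≈ 0.85579 half-lives.
t = n × t½ = 0.85579 × 13 ≈ 11.125 hours.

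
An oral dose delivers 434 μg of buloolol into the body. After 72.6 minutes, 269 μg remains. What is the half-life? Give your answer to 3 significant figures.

A/A₀ = 269/434 ≈ 0.61982.
n = log₂(1.6134) ≈ 0.69009 half-lives elapsed in 72.6 minutes.
t½ = 72.6/0.69009 ≈ 105.2 minutes.

105 minutes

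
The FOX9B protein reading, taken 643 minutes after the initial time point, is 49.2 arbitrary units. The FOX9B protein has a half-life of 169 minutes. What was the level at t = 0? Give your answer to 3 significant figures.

Number of half-lives elapsed: n = 643/169 ≈ 3.8047.
A₀ = A × 2^n = 49.2 × 2^3.8047 = 49.2 × 13.975 ≈ 687.55 arbitrary units.

688 arbitrary units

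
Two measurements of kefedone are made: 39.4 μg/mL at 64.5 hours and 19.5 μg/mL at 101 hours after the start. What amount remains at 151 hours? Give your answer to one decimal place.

Over Δt = 101 − 64.5 = 36.5 hours, the level fell by a factor of 39.4/19.5 ≈ 2.0205.
n = log₂(2.0205) ≈ 1.0147 half-lives, so t½ = 36.5/1.0147 ≈ 35.97 hours.
From t = 101 to t = 151: 19.5 × (1/2)^((151−101)/35.97) ≈ 7.4404 μg/mL.

7.4 μg/mL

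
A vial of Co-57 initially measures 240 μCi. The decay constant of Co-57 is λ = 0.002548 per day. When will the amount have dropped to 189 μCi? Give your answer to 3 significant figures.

t½ = ln 2 / λ = 0.69315 / 0.002548 ≈ 272.04 days.
Fraction remaining = 189/240 ≈ 0.7875.
n = log₂(240/189) = ln(1.2698)/ln 2 ≈ 0.34465 half-lives.
t = n × t½ = 0.34465 × 272.04 ≈ 93.757 days.

93.8 days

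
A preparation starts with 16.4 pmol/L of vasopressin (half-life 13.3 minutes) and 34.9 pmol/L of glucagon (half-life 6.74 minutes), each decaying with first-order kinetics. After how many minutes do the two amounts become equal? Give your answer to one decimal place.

14.9 minutes

Set 16.4·(1/2)^(t/13.3) = 34.9·(1/2)^(t/6.74).
Taking log₂: log₂(16.4/34.9) = t·(1/13.3 − 1/6.74).
log₂(0.46991) = -1.0895; 1/13.3 − 1/6.74 = -0.07318.
t = -1.0895 / -0.07318 ≈ 14.888 minutes.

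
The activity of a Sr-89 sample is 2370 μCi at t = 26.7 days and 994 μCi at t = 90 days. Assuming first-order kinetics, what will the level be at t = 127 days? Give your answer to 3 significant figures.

598 μCi

Over Δt = 90 − 26.7 = 63.3 days, the level fell by a factor of 2370/994 ≈ 2.3843.
n = log₂(2.3843) ≈ 1.2536 half-lives, so t½ = 63.3/1.2536 ≈ 50.496 days.
From t = 90 to t = 127: 994 × (1/2)^((127−90)/50.496) ≈ 598.15 μCi.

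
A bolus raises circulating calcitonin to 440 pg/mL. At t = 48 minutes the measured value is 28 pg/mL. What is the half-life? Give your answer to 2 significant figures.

A/A₀ = 28/440 ≈ 0.063636.
n = log₂(15.714) ≈ 3.974 half-lives elapsed in 48 minutes.
t½ = 48/3.974 ≈ 12.078 minutes.

12 minutes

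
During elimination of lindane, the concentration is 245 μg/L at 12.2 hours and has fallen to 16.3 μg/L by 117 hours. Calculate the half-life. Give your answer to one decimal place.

Over Δt = 117 − 12.2 = 104.8 hours, the level fell by a factor of 245/16.3 ≈ 15.031.
n = log₂(15.031) ≈ 3.9098 half-lives, so t½ = 104.8/3.9098 ≈ 26.804 hours.

26.8 hours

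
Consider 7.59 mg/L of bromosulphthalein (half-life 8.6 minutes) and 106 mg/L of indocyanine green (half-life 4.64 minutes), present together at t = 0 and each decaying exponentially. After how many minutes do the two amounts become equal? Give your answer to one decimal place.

38.3 minutes

Set 7.59·(1/2)^(t/8.6) = 106·(1/2)^(t/4.64).
Taking log₂: log₂(7.59/106) = t·(1/8.6 − 1/4.64).
log₂(0.071604) = -3.8038; 1/8.6 − 1/4.64 = -0.099238.
t = -3.8038 / -0.099238 ≈ 38.33 minutes.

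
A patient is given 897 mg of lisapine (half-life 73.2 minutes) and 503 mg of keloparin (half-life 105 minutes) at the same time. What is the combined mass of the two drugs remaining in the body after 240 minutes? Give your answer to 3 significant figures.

196 mg

lisapine: 897 × (1/2)^(240/73.2) = 897 × (1/2)^3.2787 ≈ 92.429 mg.
keloparin: 503 × (1/2)^(240/105) = 503 × (1/2)^2.2857 ≈ 103.16 mg.
Total = 92.429 + 103.16 ≈ 195.59 mg.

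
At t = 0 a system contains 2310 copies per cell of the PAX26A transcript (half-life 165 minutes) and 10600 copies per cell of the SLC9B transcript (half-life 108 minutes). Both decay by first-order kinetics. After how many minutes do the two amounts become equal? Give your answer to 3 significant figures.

687 minutes

Set 2310·(1/2)^(t/165) = 10600·(1/2)^(t/108).
Taking log₂: log₂(2310/10600) = t·(1/165 − 1/108).
log₂(0.21792) = -2.1981; 1/165 − 1/108 = -0.0031987.
t = -2.1981 / -0.0031987 ≈ 687.2 minutes.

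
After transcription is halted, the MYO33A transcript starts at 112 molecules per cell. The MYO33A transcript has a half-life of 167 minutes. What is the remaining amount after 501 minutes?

Elapsed time is 3 half-lives (501/167).
Each half-life halves the amount: 112 × (1/2)^3 = 112/8 = 14 molecules per cell.

14 molecules per cell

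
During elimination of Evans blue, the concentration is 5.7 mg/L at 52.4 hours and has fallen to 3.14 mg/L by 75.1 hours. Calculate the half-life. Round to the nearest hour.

26 hours

Over Δt = 75.1 − 52.4 = 22.7 hours, the level fell by a factor of 5.7/3.14 ≈ 1.8153.
n = log₂(1.8153) ≈ 0.8602 half-lives, so t½ = 22.7/0.8602 ≈ 26.389 hours.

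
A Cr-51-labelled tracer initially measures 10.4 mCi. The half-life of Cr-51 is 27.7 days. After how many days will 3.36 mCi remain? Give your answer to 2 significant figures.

45 days

Fraction remaining = 3.36/10.4 ≈ 0.32308.
n = log₂(10.4/3.36) = ln(3.0952)/ln 2 ≈ 1.6301 half-lives.
t = n × t½ = 1.6301 × 27.7 ≈ 45.152 days.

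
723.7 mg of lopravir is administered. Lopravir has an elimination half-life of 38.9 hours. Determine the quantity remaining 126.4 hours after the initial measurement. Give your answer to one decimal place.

Number of half-lives: n = 126.4/38.9 ≈ 3.2494.
Remaining = 723.7 × (1/2)^3.2494 = 723.7 × 0.10516 ≈ 76.103 mg.

76.1 mg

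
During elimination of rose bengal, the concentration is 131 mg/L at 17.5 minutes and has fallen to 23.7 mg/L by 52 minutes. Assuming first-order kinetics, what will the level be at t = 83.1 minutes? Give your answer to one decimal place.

5.1 mg/L

Over Δt = 52 − 17.5 = 34.5 minutes, the level fell by a factor of 131/23.7 ≈ 5.5274.
n = log₂(5.5274) ≈ 2.4666 half-lives, so t½ = 34.5/2.4666 ≈ 13.987 minutes.
From t = 52 to t = 83.1: 23.7 × (1/2)^((83.1−52)/13.987) ≈ 5.0746 mg/L.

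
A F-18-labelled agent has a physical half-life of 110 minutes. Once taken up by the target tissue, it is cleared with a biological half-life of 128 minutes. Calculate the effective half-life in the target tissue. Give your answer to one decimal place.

1/t_eff = 1/t_phys + 1/t_biol = 1/110 + 1/128 = 0.016903 per minute.
t_eff = 110 × 128 / (110 + 128) ≈ 59.16 minutes.

59.2 minutes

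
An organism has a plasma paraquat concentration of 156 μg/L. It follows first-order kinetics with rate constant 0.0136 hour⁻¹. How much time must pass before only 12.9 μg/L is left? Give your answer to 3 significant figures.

183 hours

t½ = ln 2 / k = 0.69315 / 0.0136 ≈ 50.967 hours.
Fraction remaining = 12.9/156 ≈ 0.082692.
n = log₂(156/12.9) = ln(12.093)/ln 2 ≈ 3.5961 half-lives.
t = n × t½ = 3.5961 × 50.967 ≈ 183.28 hours.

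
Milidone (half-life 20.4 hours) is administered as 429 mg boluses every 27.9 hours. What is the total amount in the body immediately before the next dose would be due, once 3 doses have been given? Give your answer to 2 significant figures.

The 3 doses were given 83.7, 55.8, 27.9 hours ago.
Total = 429·(1/2)^(83.7/20.4) + 429·(1/2)^(55.8/20.4) + 429·(1/2)^(27.9/20.4)
      = 24.966 + 64.425 + 166.25 ≈ 255.64 mg.

260 mg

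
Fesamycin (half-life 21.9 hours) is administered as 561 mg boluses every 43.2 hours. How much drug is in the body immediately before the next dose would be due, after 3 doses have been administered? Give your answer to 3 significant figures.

The 3 doses were given 129.6, 86.4, 43.2 hours ago.
Total = 561·(1/2)^(129.6/21.9) + 561·(1/2)^(86.4/21.9) + 561·(1/2)^(43.2/21.9)
      = 9.2795 + 36.42 + 142.94 ≈ 188.64 mg.

189 mg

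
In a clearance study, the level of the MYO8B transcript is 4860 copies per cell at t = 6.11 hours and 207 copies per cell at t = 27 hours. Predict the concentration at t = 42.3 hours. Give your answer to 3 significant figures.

Over Δt = 27 − 6.11 = 20.89 hours, the level fell by a factor of 4860/207 ≈ 23.478.
n = log₂(23.478) ≈ 4.5533 half-lives, so t½ = 20.89/4.5533 ≈ 4.5879 hours.
From t = 27 to t = 42.3: 207 × (1/2)^((42.3−27)/4.5879) ≈ 20.516 copies per cell.

20.5 copies per cell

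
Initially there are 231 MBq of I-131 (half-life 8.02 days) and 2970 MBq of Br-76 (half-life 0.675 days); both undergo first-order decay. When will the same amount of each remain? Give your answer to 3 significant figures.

2.72 days

Set 231·(1/2)^(t/8.02) = 2970·(1/2)^(t/0.675).
Taking log₂: log₂(231/2970) = t·(1/8.02 − 1/0.675).
log₂(0.077778) = -3.6845; 1/8.02 − 1/0.675 = -1.3568.
t = -3.6845 / -1.3568 ≈ 2.7156 days.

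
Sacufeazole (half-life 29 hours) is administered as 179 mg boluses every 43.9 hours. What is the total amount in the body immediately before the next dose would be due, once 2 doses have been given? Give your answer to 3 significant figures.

The 2 doses were given 87.8, 43.9 hours ago.
Total = 179·(1/2)^(87.8/29) + 179·(1/2)^(43.9/29)
      = 21.951 + 62.684 ≈ 84.635 mg.

84.6 mg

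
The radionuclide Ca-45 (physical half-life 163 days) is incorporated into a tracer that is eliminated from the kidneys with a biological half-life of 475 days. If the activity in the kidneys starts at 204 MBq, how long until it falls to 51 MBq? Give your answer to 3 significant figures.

1/t_eff = 1/t_phys + 1/t_biol = 1/163 + 1/475 = 0.0082402 per day.
t_eff = 163 × 475 / (163 + 475) ≈ 121.36 days.
n = log₂(204/51) ≈ 2; t = 2 × 121.36 ≈ 242.71 days.

243 days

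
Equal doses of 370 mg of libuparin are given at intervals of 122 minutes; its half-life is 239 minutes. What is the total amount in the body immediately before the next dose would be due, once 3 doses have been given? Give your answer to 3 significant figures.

570 mg

The 3 doses were given 366, 244, 122 minutes ago.
Total = 370·(1/2)^(366/239) + 370·(1/2)^(244/239) + 370·(1/2)^(122/239)
      = 128 + 182.34 + 259.74 ≈ 570.08 mg.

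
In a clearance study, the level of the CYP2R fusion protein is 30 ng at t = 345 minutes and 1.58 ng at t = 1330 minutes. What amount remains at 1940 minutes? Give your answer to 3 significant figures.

0.255 ng

Over Δt = 1330 − 345 = 985 minutes, the level fell by a factor of 30/1.58 ≈ 18.987.
n = log₂(18.987) ≈ 4.247 half-lives, so t½ = 985/4.247 ≈ 231.93 minutes.
From t = 1330 to t = 1940: 1.58 × (1/2)^((1940−1330)/231.93) ≈ 0.25522 ng.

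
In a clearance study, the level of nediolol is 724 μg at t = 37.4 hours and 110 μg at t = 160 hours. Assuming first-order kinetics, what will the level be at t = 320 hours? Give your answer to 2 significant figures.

Over Δt = 160 − 37.4 = 122.6 hours, the level fell by a factor of 724/110 ≈ 6.5818.
n = log₂(6.5818) ≈ 2.7185 half-lives, so t½ = 122.6/2.7185 ≈ 45.099 hours.
From t = 160 to t = 320: 110 × (1/2)^((320−160)/45.099) ≈ 9.406 μg.

9.4 μg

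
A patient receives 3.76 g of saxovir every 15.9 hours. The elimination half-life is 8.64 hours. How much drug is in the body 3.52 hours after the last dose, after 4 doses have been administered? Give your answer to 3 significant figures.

The 4 doses were given 51.22, 35.32, 19.42, 3.52 hours ago.
Total = 3.76·(1/2)^(51.22/8.64) + 3.76·(1/2)^(35.32/8.64) + 3.76·(1/2)^(19.42/8.64) + 3.76·(1/2)^(3.52/8.64)
      = 0.061746 + 0.2211 + 0.79171 + 2.835 ≈ 3.9095 g.

3.91 g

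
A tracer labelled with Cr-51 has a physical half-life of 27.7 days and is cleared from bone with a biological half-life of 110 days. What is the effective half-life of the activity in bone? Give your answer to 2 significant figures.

1/t_eff = 1/t_phys + 1/t_biol = 1/27.7 + 1/110 = 0.045192 per day.
t_eff = 27.7 × 110 / (27.7 + 110) ≈ 22.128 days.

22 days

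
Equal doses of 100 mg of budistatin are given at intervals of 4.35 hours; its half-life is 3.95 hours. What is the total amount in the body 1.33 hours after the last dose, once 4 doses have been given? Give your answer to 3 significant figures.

The 4 doses were given 14.38, 10.03, 5.68, 1.33 hours ago.
Total = 100·(1/2)^(14.38/3.95) + 100·(1/2)^(10.03/3.95) + 100·(1/2)^(5.68/3.95) + 100·(1/2)^(1.33/3.95)
      = 8.0186 + 17.203 + 36.909 + 79.185 ≈ 141.31 mg.

141 mg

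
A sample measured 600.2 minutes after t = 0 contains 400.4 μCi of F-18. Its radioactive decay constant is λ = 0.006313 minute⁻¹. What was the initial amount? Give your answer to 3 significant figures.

17700 μCi

t½ = ln 2 / λ = 0.69315 / 0.006313 ≈ 109.8 minutes.
Number of half-lives elapsed: n = 600.2/109.8 ≈ 5.4665.
A₀ = A × 2^n = 400.4 × 2^5.4665 = 400.4 × 44.215 ≈ 17704 μCi.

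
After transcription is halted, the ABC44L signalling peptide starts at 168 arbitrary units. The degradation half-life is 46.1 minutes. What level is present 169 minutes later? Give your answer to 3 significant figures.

13.2 arbitrary units

Number of half-lives: n = 169/46.1 ≈ 3.6659.
Remaining = 168 × (1/2)^3.6659 = 168 × 0.078785 ≈ 13.236 arbitrary units.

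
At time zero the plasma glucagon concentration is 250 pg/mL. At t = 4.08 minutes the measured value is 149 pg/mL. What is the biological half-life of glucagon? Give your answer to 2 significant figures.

5.5 minutes

A/A₀ = 149/250 ≈ 0.596.
n = log₂(1.6779) ≈ 0.74662 half-lives elapsed in 4.08 minutes.
t½ = 4.08/0.74662 ≈ 5.4647 minutes.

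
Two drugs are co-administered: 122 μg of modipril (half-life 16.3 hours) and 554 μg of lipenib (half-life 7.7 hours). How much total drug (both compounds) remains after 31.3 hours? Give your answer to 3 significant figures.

modipril: 122 × (1/2)^(31.3/16.3) = 122 × (1/2)^1.9202 ≈ 32.234 μg.
lipenib: 554 × (1/2)^(31.3/7.7) = 554 × (1/2)^4.0649 ≈ 33.101 μg.
Total = 32.234 + 33.101 ≈ 65.335 μg.

65.3 μg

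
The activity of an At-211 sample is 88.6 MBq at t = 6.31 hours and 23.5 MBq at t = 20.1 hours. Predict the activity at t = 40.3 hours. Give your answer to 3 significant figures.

3.36 MBq

Over Δt = 20.1 − 6.31 = 13.79 hours, the level fell by a factor of 88.6/23.5 ≈ 3.7702.
n = log₂(3.7702) ≈ 1.9146 half-lives, so t½ = 13.79/1.9146 ≈ 7.2024 hours.
From t = 20.1 to t = 40.3: 23.5 × (1/2)^((40.3−20.1)/7.2024) ≈ 3.3635 MBq.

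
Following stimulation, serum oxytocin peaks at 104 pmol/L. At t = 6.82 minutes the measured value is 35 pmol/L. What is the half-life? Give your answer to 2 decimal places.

4.34 minutes

A/A₀ = 35/104 ≈ 0.33654.
n = log₂(2.9714) ≈ 1.5712 half-lives elapsed in 6.82 minutes.
t½ = 6.82/1.5712 ≈ 4.3408 minutes.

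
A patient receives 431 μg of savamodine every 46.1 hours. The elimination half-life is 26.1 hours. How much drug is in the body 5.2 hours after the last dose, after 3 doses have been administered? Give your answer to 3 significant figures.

The 3 doses were given 97.4, 51.3, 5.2 hours ago.
Total = 431·(1/2)^(97.4/26.1) + 431·(1/2)^(51.3/26.1) + 431·(1/2)^(5.2/26.1)
      = 32.441 + 110.36 + 375.41 ≈ 518.2 μg.

518 μg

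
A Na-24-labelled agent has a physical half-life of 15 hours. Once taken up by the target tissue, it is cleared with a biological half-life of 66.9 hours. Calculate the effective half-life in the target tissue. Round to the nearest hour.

1/t_eff = 1/t_phys + 1/t_biol = 1/15 + 1/66.9 = 0.081614 per hour.
t_eff = 15 × 66.9 / (15 + 66.9) ≈ 12.253 hours.

12 hours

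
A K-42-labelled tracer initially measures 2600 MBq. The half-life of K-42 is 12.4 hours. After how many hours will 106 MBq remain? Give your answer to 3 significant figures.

Fraction remaining = 106/2600 ≈ 0.040769.
n = log₂(2600/106) = ln(24.528)/ln 2 ≈ 4.6164 half-lives.
t = n × t½ = 4.6164 × 12.4 ≈ 57.243 hours.

57.2 hours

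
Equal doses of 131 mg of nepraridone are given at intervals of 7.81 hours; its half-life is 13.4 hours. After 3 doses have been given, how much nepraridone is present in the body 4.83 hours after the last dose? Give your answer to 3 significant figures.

216 mg

The 3 doses were given 20.45, 12.64, 4.83 hours ago.
Total = 131·(1/2)^(20.45/13.4) + 131·(1/2)^(12.64/13.4) + 131·(1/2)^(4.83/13.4)
      = 45.485 + 68.126 + 102.04 ≈ 215.65 mg.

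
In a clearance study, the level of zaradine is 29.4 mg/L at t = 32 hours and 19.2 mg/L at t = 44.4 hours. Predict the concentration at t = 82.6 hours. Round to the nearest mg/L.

5 mg/L

Over Δt = 44.4 − 32 = 12.4 hours, the level fell by a factor of 29.4/19.2 ≈ 1.5312.
n = log₂(1.5312) ≈ 0.61471 half-lives, so t½ = 12.4/0.61471 ≈ 20.172 hours.
From t = 44.4 to t = 82.6: 19.2 × (1/2)^((82.6−44.4)/20.172) ≈ 5.167 mg/L.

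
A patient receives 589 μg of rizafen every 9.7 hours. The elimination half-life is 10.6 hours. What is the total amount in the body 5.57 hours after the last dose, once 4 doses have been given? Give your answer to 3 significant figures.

The 4 doses were given 34.67, 24.97, 15.27, 5.57 hours ago.
Total = 589·(1/2)^(34.67/10.6) + 589·(1/2)^(24.97/10.6) + 589·(1/2)^(15.27/10.6) + 589·(1/2)^(5.57/10.6)
      = 61.027 + 115.08 + 217 + 409.2 ≈ 802.3 μg.

802 μg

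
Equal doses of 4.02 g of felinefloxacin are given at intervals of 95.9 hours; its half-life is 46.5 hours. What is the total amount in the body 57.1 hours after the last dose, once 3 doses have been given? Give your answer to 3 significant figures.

2.23 g

The 3 doses were given 248.9, 153, 57.1 hours ago.
Total = 4.02·(1/2)^(248.9/46.5) + 4.02·(1/2)^(153/46.5) + 4.02·(1/2)^(57.1/46.5)
      = 0.09838 + 0.4109 + 1.7162 ≈ 2.2255 g.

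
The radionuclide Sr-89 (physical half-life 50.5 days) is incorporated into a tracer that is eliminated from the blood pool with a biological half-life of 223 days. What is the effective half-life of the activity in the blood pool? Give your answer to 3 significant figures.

1/t_eff = 1/t_phys + 1/t_biol = 1/50.5 + 1/223 = 0.024286 per day.
t_eff = 50.5 × 223 / (50.5 + 223) ≈ 41.176 days.

41.2 days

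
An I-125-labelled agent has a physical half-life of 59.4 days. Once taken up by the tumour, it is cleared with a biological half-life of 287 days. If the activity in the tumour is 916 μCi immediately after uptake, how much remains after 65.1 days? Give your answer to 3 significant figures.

366 μCi

1/t_eff = 1/t_phys + 1/t_biol = 1/59.4 + 1/287 = 0.020319 per day.
t_eff = 59.4 × 287 / (59.4 + 287) ≈ 49.214 days.
Remaining = 916 × (1/2)^(65.1/49.214) = 916 × (1/2)^1.3228 ≈ 366.18 μCi.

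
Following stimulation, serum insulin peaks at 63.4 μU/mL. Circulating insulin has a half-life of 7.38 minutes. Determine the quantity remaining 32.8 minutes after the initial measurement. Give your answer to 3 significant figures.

Number of half-lives: n = 32.8/7.38 ≈ 4.4444.
Remaining = 63.4 × (1/2)^4.4444 = 63.4 × 0.045929 ≈ 2.9119 μU/mL.

2.91 μU/mL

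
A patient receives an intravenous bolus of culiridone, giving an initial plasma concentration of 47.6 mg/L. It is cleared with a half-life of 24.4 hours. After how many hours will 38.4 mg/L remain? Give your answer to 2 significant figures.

Fraction remaining = 38.4/47.6 ≈ 0.80672.
n = log₂(47.6/38.4) = ln(1.2396)/ln 2 ≈ 0.30986 half-lives.
t = n × t½ = 0.30986 × 24.4 ≈ 7.5605 hours.

7.6 hours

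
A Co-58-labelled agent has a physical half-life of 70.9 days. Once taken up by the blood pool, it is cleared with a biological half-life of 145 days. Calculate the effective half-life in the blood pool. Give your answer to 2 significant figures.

48 days

1/t_eff = 1/t_phys + 1/t_biol = 1/70.9 + 1/145 = 0.021001 per day.
t_eff = 70.9 × 145 / (70.9 + 145) ≈ 47.617 days.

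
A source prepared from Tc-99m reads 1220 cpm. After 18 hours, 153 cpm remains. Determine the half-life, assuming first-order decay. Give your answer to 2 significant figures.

6.0 hours

A/A₀ = 153/1220 ≈ 0.12541.
n = log₂(7.9739) ≈ 2.9953 half-lives elapsed in 18 hours.
t½ = 18/2.9953 ≈ 6.0095 hours.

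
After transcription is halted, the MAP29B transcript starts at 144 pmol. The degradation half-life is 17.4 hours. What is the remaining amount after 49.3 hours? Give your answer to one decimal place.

20.2 pmol

Number of half-lives: n = 49.3/17.4 ≈ 2.8333.
Remaining = 144 × (1/2)^2.8333 = 144 × 0.14031 ≈ 20.204 pmol.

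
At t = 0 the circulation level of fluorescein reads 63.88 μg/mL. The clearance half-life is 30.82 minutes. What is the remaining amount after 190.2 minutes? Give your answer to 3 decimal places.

Number of half-lives: n = 190.2/30.82 ≈ 6.1713.
Remaining = 63.88 × (1/2)^6.1713 = 63.88 × 0.013875 ≈ 0.88637 μg/mL.

0.886 μg/mL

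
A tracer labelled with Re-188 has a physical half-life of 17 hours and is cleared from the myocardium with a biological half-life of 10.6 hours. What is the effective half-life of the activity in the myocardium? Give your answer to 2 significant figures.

1/t_eff = 1/t_phys + 1/t_biol = 1/17 + 1/10.6 = 0.15316 per hour.
t_eff = 17 × 10.6 / (17 + 10.6) ≈ 6.529 hours.

6.5 hours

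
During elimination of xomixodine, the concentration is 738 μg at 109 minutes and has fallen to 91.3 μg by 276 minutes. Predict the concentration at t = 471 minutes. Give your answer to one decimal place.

Over Δt = 276 − 109 = 167 minutes, the level fell by a factor of 738/91.3 ≈ 8.0832.
n = log₂(8.0832) ≈ 3.0149 half-lives, so t½ = 167/3.0149 ≈ 55.391 minutes.
From t = 276 to t = 471: 91.3 × (1/2)^((471−276)/55.391) ≈ 7.9564 μg.

8.0 μg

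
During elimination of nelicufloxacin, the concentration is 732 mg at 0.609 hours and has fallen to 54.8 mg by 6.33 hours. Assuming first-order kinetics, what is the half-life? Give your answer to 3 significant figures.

Over Δt = 6.33 − 0.609 = 5.721 hours, the level fell by a factor of 732/54.8 ≈ 13.358.
n = log₂(13.358) ≈ 3.7396 half-lives, so t½ = 5.721/3.7396 ≈ 1.5298 hours.

1.53 hours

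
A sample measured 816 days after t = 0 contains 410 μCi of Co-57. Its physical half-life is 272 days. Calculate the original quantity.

Number of half-lives elapsed: n = 816/272 ≈ 3.
A₀ = A × 2^n = 410 × 2^3 = 410 × 8 ≈ 3280 μCi.

3280 μCi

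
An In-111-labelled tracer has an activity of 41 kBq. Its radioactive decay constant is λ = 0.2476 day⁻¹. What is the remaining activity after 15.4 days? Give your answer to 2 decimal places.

t½ = ln 2 / λ = 0.69315 / 0.2476 ≈ 2.7995 days.
Number of half-lives: n = 15.4/2.7995 ≈ 5.5011.
Remaining = 41 × (1/2)^5.5011 = 41 × 0.022081 ≈ 0.90532 kBq.

0.91 kBq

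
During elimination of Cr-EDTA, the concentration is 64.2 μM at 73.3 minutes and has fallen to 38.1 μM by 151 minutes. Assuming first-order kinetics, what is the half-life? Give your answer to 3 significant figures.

Over Δt = 151 − 73.3 = 77.7 minutes, the level fell by a factor of 64.2/38.1 ≈ 1.685.
n = log₂(1.685) ≈ 0.75278 half-lives, so t½ = 77.7/0.75278 ≈ 103.22 minutes.

103 minutes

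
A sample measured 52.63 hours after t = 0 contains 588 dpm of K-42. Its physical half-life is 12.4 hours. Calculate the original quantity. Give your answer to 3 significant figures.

Number of half-lives elapsed: n = 52.63/12.4 ≈ 4.2444.
A₀ = A × 2^n = 588 × 2^4.2444 = 588 × 18.953 ≈ 11144 dpm.

11100 dpm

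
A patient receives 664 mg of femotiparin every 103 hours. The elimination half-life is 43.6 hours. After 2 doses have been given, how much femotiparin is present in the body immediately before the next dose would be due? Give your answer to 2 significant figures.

150 mg

The 2 doses were given 206, 103 hours ago.
Total = 664·(1/2)^(206/43.6) + 664·(1/2)^(103/43.6)
      = 25.111 + 129.13 ≈ 154.24 mg.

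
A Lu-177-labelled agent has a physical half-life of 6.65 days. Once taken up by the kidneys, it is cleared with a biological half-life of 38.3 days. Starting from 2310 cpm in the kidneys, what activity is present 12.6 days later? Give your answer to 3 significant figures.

1/t_eff = 1/t_phys + 1/t_biol = 1/6.65 + 1/38.3 = 0.17649 per day.
t_eff = 6.65 × 38.3 / (6.65 + 38.3) ≈ 5.6662 days.
Remaining = 2310 × (1/2)^(12.6/5.6662) = 2310 × (1/2)^2.2237 ≈ 494.55 cpm.

495 cpm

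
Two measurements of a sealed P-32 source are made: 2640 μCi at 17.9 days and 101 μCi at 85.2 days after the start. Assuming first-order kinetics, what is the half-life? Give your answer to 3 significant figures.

Over Δt = 85.2 − 17.9 = 67.3 days, the level fell by a factor of 2640/101 ≈ 26.139.
n = log₂(26.139) ≈ 4.7081 half-lives, so t½ = 67.3/4.7081 ≈ 14.294 days.

14.3 days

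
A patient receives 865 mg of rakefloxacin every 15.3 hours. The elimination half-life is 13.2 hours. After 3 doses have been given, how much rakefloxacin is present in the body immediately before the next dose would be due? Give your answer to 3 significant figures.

The 3 doses were given 45.9, 30.6, 15.3 hours ago.
Total = 865·(1/2)^(45.9/13.2) + 865·(1/2)^(30.6/13.2) + 865·(1/2)^(15.3/13.2)
      = 77.67 + 173.45 + 387.34 ≈ 638.46 mg.

638 mg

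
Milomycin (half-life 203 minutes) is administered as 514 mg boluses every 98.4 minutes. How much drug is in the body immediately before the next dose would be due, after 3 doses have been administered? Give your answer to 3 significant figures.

817 mg

The 3 doses were given 295.2, 196.8, 98.4 minutes ago.
Total = 514·(1/2)^(295.2/203) + 514·(1/2)^(196.8/203) + 514·(1/2)^(98.4/203)
      = 187.59 + 262.5 + 367.32 ≈ 817.41 mg.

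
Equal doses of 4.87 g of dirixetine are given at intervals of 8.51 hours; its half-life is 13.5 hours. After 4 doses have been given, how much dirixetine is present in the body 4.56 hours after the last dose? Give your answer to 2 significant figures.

9.0 g

The 4 doses were given 30.09, 21.58, 13.07, 4.56 hours ago.
Total = 4.87·(1/2)^(30.09/13.5) + 4.87·(1/2)^(21.58/13.5) + 4.87·(1/2)^(13.07/13.5) + 4.87·(1/2)^(4.56/13.5)
      = 1.0389 + 1.6082 + 2.4894 + 3.8534 ≈ 8.9898 g.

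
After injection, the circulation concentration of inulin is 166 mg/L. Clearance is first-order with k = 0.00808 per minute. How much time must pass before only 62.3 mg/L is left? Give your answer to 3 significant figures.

121 minutes

t½ = ln 2 / k = 0.69315 / 0.00808 ≈ 85.786 minutes.
Fraction remaining = 62.3/166 ≈ 0.3753.
n = log₂(166/62.3) = ln(2.6645)/ln 2 ≈ 1.4139 half-lives.
t = n × t½ = 1.4139 × 85.786 ≈ 121.29 minutes.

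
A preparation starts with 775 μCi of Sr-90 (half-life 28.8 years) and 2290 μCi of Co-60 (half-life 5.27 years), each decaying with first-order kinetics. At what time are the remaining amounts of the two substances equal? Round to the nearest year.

Set 775·(1/2)^(t/28.8) = 2290·(1/2)^(t/5.27).
Taking log₂: log₂(775/2290) = t·(1/28.8 − 1/5.27).
log₂(0.33843) = -1.5631; 1/28.8 − 1/5.27 = -0.15503.
t = -1.5631 / -0.15503 ≈ 10.082 years.

10 years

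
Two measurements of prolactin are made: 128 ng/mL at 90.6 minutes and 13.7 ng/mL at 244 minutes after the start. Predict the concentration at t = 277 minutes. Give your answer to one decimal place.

8.5 ng/mL

Over Δt = 244 − 90.6 = 153.4 minutes, the level fell by a factor of 128/13.7 ≈ 9.3431.
n = log₂(9.3431) ≈ 3.2239 half-lives, so t½ = 153.4/3.2239 ≈ 47.582 minutes.
From t = 244 to t = 277: 13.7 × (1/2)^((277−244)/47.582) ≈ 8.4712 ng/mL.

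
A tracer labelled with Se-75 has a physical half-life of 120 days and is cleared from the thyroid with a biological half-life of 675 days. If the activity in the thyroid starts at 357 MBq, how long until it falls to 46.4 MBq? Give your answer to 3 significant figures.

300 days

1/t_eff = 1/t_phys + 1/t_biol = 1/120 + 1/675 = 0.0098148 per day.
t_eff = 120 × 675 / (120 + 675) ≈ 101.89 days.
n = log₂(357/46.4) ≈ 2.9437; t = 2.9437 × 101.89 ≈ 299.93 days.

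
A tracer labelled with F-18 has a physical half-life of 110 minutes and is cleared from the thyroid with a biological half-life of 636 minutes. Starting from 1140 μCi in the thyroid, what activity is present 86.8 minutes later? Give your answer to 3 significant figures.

600 μCi

1/t_eff = 1/t_phys + 1/t_biol = 1/110 + 1/636 = 0.010663 per minute.
t_eff = 110 × 636 / (110 + 636) ≈ 93.78 minutes.
Remaining = 1140 × (1/2)^(86.8/93.78) = 1140 × (1/2)^0.92557 ≈ 600.18 μCi.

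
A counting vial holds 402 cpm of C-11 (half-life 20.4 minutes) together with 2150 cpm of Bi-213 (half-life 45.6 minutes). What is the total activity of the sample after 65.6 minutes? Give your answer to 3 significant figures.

C-11: 402 × (1/2)^(65.6/20.4) = 402 × (1/2)^3.2157 ≈ 43.272 cpm.
Bi-213: 2150 × (1/2)^(65.6/45.6) = 2150 × (1/2)^1.4386 ≈ 793.19 cpm.
Total = 43.272 + 793.19 ≈ 836.46 cpm.

836 cpm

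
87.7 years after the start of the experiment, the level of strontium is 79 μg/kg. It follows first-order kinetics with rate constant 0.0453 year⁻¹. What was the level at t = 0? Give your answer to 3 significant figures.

t½ = ln 2 / k = 0.69315 / 0.0453 ≈ 15.301 years.
Number of half-lives elapsed: n = 87.7/15.301 ≈ 5.7316.
A₀ = A × 2^n = 79 × 2^5.7316 = 79 × 53.134 ≈ 4197.6 μg/kg.

4200 μg/kg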